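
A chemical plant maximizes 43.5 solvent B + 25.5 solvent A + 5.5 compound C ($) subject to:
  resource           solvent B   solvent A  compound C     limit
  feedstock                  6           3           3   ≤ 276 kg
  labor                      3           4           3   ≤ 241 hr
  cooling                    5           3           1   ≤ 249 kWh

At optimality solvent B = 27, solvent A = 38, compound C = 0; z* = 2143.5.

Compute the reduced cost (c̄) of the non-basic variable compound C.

-5

At the optimum: feedstock uses 276 of 276 (binding); labor uses 233 of 241 (slack = 8); cooling uses 249 of 249 (binding).
Since labor is not tight, its dual is 0.
From A_Bᵀ y = c: 6·y_feedstock + 5·y_cooling = 43.5; 3·y_feedstock + 3·y_cooling = 25.5.
This yields shadow prices y_feedstock = 1, y_cooling = 7.5.
Reduced cost of compound C: c₃ − yᵀa₃ = 5.5 − (1·3 + 7.5·1) = 5.5 − 10.5 = -5.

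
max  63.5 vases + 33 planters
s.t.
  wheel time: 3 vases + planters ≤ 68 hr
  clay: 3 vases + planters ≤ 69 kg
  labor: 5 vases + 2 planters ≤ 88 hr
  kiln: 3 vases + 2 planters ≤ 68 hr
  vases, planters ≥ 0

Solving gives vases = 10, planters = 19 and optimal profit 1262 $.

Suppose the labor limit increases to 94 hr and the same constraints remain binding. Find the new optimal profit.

Binding: labor and kiln. Non-binding: wheel time (19 unused), clay (20 unused).
Since wheel time, clay are not tight, their duals are 0.
From A_Bᵀ y = c: 5·y_labor + 3·y_kiln = 63.5; 2·y_labor + 2·y_kiln = 33.
Solving: y_labor = 7, y_kiln = 9.5.
Δz = y_labor·Δb = 7 × (6) = 42, so new z* = 1262 + 42 = 1304.

1304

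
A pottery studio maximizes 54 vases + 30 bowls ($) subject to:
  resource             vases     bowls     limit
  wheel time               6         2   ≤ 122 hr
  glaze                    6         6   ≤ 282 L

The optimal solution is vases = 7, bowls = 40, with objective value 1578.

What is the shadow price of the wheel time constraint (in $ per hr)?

Both wheel time and glaze are binding at x*.
The binding rows give the dual system: 6·y_wheel time + 6·y_glaze = 54 and 2·y_wheel time + 6·y_glaze = 30.
This yields shadow prices y_wheel time = 6, y_glaze = 3.
Shadow price of wheel time = 6.

6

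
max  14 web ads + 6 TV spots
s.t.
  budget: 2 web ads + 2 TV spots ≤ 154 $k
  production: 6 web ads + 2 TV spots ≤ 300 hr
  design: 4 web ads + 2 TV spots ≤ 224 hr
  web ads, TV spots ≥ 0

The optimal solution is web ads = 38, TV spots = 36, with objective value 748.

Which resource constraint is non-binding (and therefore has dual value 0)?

budget: 148/154 (slack 6)
production: 300/300 (binding)
design: 224/224 (binding)
By complementary slackness, a constraint with positive slack has shadow price 0 → budget.

budget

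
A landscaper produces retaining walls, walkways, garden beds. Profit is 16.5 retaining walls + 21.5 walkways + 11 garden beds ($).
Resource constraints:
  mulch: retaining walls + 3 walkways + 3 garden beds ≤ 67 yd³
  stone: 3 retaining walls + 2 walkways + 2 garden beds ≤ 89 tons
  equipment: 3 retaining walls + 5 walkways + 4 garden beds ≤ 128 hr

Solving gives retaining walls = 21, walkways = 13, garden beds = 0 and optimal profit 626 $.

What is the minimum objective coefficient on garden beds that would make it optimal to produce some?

Check each constraint at x*: mulch 60/67 (slack 7); stone 89/89 (tight); equipment 128/128 (tight).
Since mulch is not tight, its dual is 0.
Dual feasibility on the basic columns requires 3·y_stone + 3·y_equipment = 16.5, 2·y_stone + 5·y_equipment = 21.5.
This yields shadow prices y_stone = 2, y_equipment = 3.5.
garden beds enters the basis when its profit ≥ yᵀa₃ = 2·2 + 3.5·4 = 18.

18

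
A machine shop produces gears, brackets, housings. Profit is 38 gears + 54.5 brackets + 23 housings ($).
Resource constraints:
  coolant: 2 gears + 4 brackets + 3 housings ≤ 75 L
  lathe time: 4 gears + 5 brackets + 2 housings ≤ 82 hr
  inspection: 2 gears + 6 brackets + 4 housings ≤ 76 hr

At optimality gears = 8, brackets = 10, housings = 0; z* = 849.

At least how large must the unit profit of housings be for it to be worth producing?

25

At the optimum: coolant uses 56 of 75 (slack = 19); lathe time uses 82 of 82 (binding); inspection uses 76 of 76 (binding).
By complementary slackness, y = 0 for the non-binding constraint.
From A_Bᵀ y = c: 4·y_lathe time + 2·y_inspection = 38; 5·y_lathe time + 6·y_inspection = 54.5.
→ y_lathe time = 8.5 and y_inspection = 2.
housings enters the basis when its profit ≥ yᵀa₃ = 8.5·2 + 2·4 = 25.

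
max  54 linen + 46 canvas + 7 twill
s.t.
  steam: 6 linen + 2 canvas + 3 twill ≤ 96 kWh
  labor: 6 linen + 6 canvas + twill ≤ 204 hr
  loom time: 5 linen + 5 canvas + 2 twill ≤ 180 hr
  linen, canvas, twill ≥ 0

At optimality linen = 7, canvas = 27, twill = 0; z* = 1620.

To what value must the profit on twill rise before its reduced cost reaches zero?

At the optimum: steam uses 96 of 96 (binding); labor uses 204 of 204 (binding); loom time uses 170 of 180 (slack = 10).
By complementary slackness, y = 0 for the non-binding constraint.
Dual feasibility on the basic columns requires 6·y_steam + 6·y_labor = 54, 2·y_steam + 6·y_labor = 46.
Solving: y_steam = 2, y_labor = 7.
twill enters the basis when its profit ≥ yᵀa₃ = 2·3 + 7·1 = 13.

13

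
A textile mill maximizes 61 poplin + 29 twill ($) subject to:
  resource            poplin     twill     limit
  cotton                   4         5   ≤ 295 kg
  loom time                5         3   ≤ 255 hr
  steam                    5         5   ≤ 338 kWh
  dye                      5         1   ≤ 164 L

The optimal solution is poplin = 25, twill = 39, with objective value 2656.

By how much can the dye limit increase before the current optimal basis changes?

Binding constraints: cotton, dye. The basis is B = [[4,5],[5,1]] with det -21.
Per unit increase in dye, x* moves by d = (0.2381, -0.1905).
The basis stays optimal until loom time becomes binding; allowable increase = 21 L.

21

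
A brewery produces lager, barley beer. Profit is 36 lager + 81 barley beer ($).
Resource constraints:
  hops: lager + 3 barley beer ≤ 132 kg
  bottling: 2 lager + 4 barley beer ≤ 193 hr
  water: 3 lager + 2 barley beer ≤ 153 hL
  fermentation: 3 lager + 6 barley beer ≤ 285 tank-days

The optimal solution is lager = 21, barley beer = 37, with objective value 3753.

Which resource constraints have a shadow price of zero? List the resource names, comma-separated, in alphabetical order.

hops: 132/132 (binding)
bottling: 190/193 (slack 3)
water: 137/153 (slack 16)
fermentation: 285/285 (binding)
By complementary slackness, a constraint with positive slack has shadow price 0 → bottling, water.

bottling, water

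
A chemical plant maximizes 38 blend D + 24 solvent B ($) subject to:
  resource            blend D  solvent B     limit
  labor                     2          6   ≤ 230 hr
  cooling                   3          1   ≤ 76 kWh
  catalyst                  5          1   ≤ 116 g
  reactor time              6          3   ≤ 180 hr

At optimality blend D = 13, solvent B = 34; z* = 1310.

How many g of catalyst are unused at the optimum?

17

catalyst used = 5·13 + 1·34 = 99; slack = 116 − 99 = 17.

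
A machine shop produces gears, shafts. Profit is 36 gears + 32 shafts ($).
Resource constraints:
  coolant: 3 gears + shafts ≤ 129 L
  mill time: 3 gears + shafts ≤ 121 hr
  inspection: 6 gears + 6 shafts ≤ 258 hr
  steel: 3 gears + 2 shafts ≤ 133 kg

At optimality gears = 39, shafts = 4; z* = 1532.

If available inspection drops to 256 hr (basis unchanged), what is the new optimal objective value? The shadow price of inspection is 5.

Δb = -2, so new z* = 1532 + (5)·(-2) = 1532 − 10 = 1522.

1522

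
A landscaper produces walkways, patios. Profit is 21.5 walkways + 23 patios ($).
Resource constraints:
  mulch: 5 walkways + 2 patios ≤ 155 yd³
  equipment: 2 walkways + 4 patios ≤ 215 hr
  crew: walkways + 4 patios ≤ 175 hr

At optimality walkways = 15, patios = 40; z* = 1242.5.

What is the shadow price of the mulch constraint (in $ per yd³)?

3.5

Binding: mulch and crew. Non-binding: equipment (25 unused).
Since equipment is not tight, its dual is 0.
The binding rows give the dual system: 5·y_mulch + 1·y_crew = 21.5 and 2·y_mulch + 4·y_crew = 23.
→ y_mulch = 3.5 and y_crew = 4.
Shadow price of mulch = 3.5.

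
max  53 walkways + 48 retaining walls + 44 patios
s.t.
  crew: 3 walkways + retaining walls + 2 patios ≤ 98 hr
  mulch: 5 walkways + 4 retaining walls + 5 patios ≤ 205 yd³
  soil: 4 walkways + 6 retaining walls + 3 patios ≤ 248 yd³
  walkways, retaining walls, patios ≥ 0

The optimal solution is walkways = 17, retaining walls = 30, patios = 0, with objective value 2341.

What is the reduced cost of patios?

-7

Check each constraint at x*: crew 81/98 (slack 17); mulch 205/205 (tight); soil 248/248 (tight).
Since crew is not tight, its dual is 0.
From A_Bᵀ y = c: 5·y_mulch + 4·y_soil = 53; 4·y_mulch + 6·y_soil = 48.
Solving: y_mulch = 9, y_soil = 2.
Reduced cost of patios: c₃ − yᵀa₃ = 44 − (9·5 + 2·3) = 44 − 51 = -7.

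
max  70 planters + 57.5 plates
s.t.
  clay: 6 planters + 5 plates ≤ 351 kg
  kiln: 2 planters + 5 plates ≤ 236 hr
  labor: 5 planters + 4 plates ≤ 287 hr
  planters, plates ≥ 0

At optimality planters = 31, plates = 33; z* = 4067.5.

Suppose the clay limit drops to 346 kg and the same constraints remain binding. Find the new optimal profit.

4030

Check each constraint at x*: clay 351/351 (tight); kiln 227/236 (slack 9); labor 287/287 (tight).
Slack constraints have shadow price 0 (complementary slackness).
The binding rows give the dual system: 6·y_clay + 5·y_labor = 70 and 5·y_clay + 4·y_labor = 57.5.
→ y_clay = 7.5 and y_labor = 5.
Δz = y_clay·Δb = 7.5 × (-5) = -37.5, so new z* = 4067.5 − 37.5 = 4030.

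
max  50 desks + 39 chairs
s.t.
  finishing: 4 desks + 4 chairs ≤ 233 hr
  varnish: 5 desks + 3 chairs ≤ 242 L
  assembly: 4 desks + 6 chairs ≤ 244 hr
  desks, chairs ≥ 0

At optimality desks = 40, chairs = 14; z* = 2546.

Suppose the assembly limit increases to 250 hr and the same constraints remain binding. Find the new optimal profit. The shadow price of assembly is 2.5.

2561

Δb = 6, so new z* = 2546 + (2.5)·(6) = 2546 + 15 = 2561.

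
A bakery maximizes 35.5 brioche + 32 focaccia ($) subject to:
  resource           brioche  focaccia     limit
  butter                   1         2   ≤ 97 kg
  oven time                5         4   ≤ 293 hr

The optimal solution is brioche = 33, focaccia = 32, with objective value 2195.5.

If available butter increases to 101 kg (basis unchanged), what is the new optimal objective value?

2207.5

Both butter and oven time are binding at x*.
Dual feasibility on the basic columns requires 1·y_butter + 5·y_oven time = 35.5, 2·y_butter + 4·y_oven time = 32.
This yields shadow prices y_butter = 3, y_oven time = 6.5.
Δz = y_butter·Δb = 3 × (4) = 12, so new z* = 2195.5 + 12 = 2207.5.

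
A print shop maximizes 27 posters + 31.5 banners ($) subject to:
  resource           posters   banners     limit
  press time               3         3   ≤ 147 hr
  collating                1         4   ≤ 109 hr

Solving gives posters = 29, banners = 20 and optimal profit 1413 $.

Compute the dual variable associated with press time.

8.5

Both press time and collating are binding at x*.
Dual feasibility on the basic columns requires 3·y_press time + 1·y_collating = 27, 3·y_press time + 4·y_collating = 31.5.
→ y_press time = 8.5 and y_collating = 1.5.
Shadow price of press time = 8.5.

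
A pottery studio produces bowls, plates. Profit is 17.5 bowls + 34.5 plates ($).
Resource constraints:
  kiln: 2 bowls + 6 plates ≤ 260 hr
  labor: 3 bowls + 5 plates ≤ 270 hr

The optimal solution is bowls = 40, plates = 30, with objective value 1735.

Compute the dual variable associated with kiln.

At the optimum: kiln uses 260 of 260 (binding); labor uses 270 of 270 (binding).
Dual feasibility on the basic columns requires 2·y_kiln + 3·y_labor = 17.5, 6·y_kiln + 5·y_labor = 34.5.
Solving: y_kiln = 2, y_labor = 4.5.
Shadow price of kiln = 2.

2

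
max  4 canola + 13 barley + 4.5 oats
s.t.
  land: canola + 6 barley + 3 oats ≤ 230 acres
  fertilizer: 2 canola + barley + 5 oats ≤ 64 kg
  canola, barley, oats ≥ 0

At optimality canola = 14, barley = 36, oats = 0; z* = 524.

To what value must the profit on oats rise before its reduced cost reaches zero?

11

At the optimum: land uses 230 of 230 (binding); fertilizer uses 64 of 64 (binding).
Dual feasibility on the basic columns requires 1·y_land + 2·y_fertilizer = 4, 6·y_land + 1·y_fertilizer = 13.
→ y_land = 2 and y_fertilizer = 1.
oats enters the basis when its profit ≥ yᵀa₃ = 2·3 + 1·5 = 11.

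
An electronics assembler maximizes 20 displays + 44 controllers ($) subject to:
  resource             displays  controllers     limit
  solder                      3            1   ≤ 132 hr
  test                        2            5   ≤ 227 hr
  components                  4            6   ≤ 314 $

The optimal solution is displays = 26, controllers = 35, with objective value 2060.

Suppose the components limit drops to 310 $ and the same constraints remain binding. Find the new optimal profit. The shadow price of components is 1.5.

Δb = -4, so new z* = 2060 + (1.5)·(-4) = 2060 − 6 = 2054.

2054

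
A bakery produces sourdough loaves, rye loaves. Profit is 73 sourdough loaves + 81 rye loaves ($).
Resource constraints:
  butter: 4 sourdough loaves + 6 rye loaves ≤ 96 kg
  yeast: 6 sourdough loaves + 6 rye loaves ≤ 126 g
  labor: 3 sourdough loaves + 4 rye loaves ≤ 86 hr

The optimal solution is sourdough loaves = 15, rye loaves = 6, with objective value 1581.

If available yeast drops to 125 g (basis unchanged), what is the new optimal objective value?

At the optimum: butter uses 96 of 96 (binding); yeast uses 126 of 126 (binding); labor uses 69 of 86 (slack = 17).
By complementary slackness, y = 0 for the non-binding constraint.
From A_Bᵀ y = c: 4·y_butter + 6·y_yeast = 73; 6·y_butter + 6·y_yeast = 81.
Solving: y_butter = 4, y_yeast = 9.5.
Δz = y_yeast·Δb = 9.5 × (-1) = -9.5, so new z* = 1581 − 9.5 = 1571.5.

1571.5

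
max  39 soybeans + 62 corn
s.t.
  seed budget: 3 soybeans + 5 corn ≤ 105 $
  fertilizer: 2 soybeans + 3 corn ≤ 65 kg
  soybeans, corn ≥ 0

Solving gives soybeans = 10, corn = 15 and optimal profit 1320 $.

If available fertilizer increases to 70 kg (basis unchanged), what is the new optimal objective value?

Both seed budget and fertilizer are binding at x*.
Dual feasibility on the basic columns requires 3·y_seed budget + 2·y_fertilizer = 39, 5·y_seed budget + 3·y_fertilizer = 62.
Solving: y_seed budget = 7, y_fertilizer = 9.
Δz = y_fertilizer·Δb = 9 × (5) = 45, so new z* = 1320 + 45 = 1365.

1365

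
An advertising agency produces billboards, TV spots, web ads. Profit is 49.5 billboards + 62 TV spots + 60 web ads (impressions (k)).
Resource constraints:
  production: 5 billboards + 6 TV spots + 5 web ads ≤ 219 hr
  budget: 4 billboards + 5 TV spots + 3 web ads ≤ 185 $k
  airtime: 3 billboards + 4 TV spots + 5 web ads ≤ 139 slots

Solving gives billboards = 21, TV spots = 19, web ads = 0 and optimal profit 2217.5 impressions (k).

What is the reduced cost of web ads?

Check each constraint at x*: production 219/219 (tight); budget 179/185 (slack 6); airtime 139/139 (tight).
Slack constraints have shadow price 0 (complementary slackness).
The binding rows give the dual system: 5·y_production + 3·y_airtime = 49.5 and 6·y_production + 4·y_airtime = 62.
→ y_production = 6 and y_airtime = 6.5.
Reduced cost of web ads: c₃ − yᵀa₃ = 60 − (6·5 + 6.5·5) = 60 − 62.5 = -2.5.

-2.5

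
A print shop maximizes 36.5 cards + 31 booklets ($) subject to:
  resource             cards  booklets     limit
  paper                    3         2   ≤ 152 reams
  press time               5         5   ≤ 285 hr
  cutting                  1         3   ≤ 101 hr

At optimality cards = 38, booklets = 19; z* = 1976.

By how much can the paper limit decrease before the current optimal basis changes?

3

Binding constraints: paper, press time. The basis is B = [[3,2],[5,5]] with det 5.
Per unit decrease in paper, x* moves by d = (-1, 1).
The basis stays optimal until cutting becomes binding; allowable decrease = 3 reams.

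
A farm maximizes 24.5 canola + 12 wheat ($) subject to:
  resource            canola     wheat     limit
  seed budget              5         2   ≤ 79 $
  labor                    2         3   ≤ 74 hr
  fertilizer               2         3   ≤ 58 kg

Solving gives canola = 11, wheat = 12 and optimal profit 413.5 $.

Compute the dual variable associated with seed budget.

At the optimum: seed budget uses 79 of 79 (binding); labor uses 58 of 74 (slack = 16); fertilizer uses 58 of 58 (binding).
Slack constraints have shadow price 0 (complementary slackness).
Dual feasibility on the basic columns requires 5·y_seed budget + 2·y_fertilizer = 24.5, 2·y_seed budget + 3·y_fertilizer = 12.
This yields shadow prices y_seed budget = 4.5, y_fertilizer = 1.
Shadow price of seed budget = 4.5.

4.5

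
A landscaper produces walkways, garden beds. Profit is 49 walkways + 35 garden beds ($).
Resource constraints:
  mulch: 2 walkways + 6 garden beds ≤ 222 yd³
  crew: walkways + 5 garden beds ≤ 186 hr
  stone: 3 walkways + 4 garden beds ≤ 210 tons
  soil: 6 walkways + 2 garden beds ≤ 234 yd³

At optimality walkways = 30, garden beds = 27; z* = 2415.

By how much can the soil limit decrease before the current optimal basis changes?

Binding constraints: mulch, soil. The basis is B = [[2,6],[6,2]] with det -32.
Per unit decrease in soil, x* moves by d = (-0.1875, 0.0625).
The basis stays optimal until walkways reaches 0; allowable decrease = 160 yd³.

160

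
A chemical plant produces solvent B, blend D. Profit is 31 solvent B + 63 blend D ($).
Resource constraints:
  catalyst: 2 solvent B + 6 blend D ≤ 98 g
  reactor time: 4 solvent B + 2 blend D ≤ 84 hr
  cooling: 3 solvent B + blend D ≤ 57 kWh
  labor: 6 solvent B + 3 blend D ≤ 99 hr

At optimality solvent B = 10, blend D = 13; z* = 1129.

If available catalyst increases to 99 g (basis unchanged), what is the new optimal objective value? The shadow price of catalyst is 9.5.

1138.5

Δb = 1, so new z* = 1129 + (9.5)·(1) = 1129 + 9.5 = 1138.5.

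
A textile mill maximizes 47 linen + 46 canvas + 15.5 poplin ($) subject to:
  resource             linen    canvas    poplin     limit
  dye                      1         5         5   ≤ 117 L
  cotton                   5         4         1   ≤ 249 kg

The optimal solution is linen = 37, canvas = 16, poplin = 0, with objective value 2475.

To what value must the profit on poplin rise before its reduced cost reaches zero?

Check each constraint at x*: dye 117/117 (tight); cotton 249/249 (tight).
From A_Bᵀ y = c: 1·y_dye + 5·y_cotton = 47; 5·y_dye + 4·y_cotton = 46.
Solving: y_dye = 2, y_cotton = 9.
poplin enters the basis when its profit ≥ yᵀa₃ = 2·5 + 9·1 = 19.

19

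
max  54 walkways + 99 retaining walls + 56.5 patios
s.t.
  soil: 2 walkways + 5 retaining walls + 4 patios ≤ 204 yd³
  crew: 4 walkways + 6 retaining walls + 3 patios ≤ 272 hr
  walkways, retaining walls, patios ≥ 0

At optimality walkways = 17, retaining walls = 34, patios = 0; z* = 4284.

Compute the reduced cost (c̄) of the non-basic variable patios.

Both soil and crew are binding at x*.
Dual feasibility on the basic columns requires 2·y_soil + 4·y_crew = 54, 5·y_soil + 6·y_crew = 99.
This yields shadow prices y_soil = 9, y_crew = 9.
Reduced cost of patios: c₃ − yᵀa₃ = 56.5 − (9·4 + 9·3) = 56.5 − 63 = -6.5.

-6.5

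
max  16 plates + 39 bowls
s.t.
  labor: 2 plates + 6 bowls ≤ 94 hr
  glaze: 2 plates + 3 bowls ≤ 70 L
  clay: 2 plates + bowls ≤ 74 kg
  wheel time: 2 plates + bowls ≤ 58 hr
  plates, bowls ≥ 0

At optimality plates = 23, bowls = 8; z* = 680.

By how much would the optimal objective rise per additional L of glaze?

Binding: labor and glaze. Non-binding: clay (20 unused), wheel time (4 unused).
Slack constraints have shadow price 0 (complementary slackness).
Dual feasibility on the basic columns requires 2·y_labor + 2·y_glaze = 16, 6·y_labor + 3·y_glaze = 39.
Solving: y_labor = 5, y_glaze = 3.
Shadow price of glaze = 3.

3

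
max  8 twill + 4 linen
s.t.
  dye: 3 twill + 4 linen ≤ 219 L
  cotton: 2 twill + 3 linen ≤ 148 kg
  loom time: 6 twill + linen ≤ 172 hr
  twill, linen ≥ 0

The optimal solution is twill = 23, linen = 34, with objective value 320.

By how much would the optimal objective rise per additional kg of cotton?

Binding: cotton and loom time. Non-binding: dye (14 unused).
By complementary slackness, y = 0 for the non-binding constraint.
Dual feasibility on the basic columns requires 2·y_cotton + 6·y_loom time = 8, 3·y_cotton + 1·y_loom time = 4.
Solving: y_cotton = 1, y_loom time = 1.
Shadow price of cotton = 1.

1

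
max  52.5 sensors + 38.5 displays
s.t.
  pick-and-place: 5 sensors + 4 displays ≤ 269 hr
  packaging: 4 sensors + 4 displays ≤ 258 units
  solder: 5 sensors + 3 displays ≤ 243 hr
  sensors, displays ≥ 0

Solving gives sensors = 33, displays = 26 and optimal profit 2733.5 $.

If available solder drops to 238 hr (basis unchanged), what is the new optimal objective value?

At the optimum: pick-and-place uses 269 of 269 (binding); packaging uses 236 of 258 (slack = 22); solder uses 243 of 243 (binding).
Slack constraints have shadow price 0 (complementary slackness).
Dual feasibility on the basic columns requires 5·y_pick-and-place + 5·y_solder = 52.5, 4·y_pick-and-place + 3·y_solder = 38.5.
→ y_pick-and-place = 7 and y_solder = 3.5.
Δz = y_solder·Δb = 3.5 × (-5) = -17.5, so new z* = 2733.5 − 17.5 = 2716.

2716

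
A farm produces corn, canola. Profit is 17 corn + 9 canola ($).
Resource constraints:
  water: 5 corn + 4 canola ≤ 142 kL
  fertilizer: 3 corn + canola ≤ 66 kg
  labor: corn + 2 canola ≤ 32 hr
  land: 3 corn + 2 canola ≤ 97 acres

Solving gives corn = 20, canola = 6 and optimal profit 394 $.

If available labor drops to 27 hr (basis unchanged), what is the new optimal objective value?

Check each constraint at x*: water 124/142 (slack 18); fertilizer 66/66 (tight); labor 32/32 (tight); land 72/97 (slack 25).
By complementary slackness, y = 0 for the non-binding constraints.
Dual feasibility on the basic columns requires 3·y_fertilizer + 1·y_labor = 17, 1·y_fertilizer + 2·y_labor = 9.
This yields shadow prices y_fertilizer = 5, y_labor = 2.
Δz = y_labor·Δb = 2 × (-5) = -10, so new z* = 394 − 10 = 384.

384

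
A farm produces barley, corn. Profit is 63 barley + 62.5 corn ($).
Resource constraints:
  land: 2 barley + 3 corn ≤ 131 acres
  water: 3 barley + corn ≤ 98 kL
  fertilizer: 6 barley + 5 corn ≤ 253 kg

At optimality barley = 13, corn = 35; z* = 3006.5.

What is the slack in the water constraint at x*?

water used = 3·13 + 1·35 = 74; slack = 98 − 74 = 24.

24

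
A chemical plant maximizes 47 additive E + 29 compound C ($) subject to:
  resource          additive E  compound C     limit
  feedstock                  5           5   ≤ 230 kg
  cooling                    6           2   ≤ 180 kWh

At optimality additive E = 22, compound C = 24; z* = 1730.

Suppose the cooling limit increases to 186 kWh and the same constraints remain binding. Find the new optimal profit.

1757

Both feedstock and cooling are binding at x*.
Dual feasibility on the basic columns requires 5·y_feedstock + 6·y_cooling = 47, 5·y_feedstock + 2·y_cooling = 29.
→ y_feedstock = 4 and y_cooling = 4.5.
Δz = y_cooling·Δb = 4.5 × (6) = 27, so new z* = 1730 + 27 = 1757.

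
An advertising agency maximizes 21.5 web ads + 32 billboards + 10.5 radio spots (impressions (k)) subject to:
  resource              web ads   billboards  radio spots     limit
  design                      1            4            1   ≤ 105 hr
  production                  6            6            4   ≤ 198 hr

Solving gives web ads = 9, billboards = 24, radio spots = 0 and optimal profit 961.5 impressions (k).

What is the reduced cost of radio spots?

Check each constraint at x*: design 105/105 (tight); production 198/198 (tight).
Dual feasibility on the basic columns requires 1·y_design + 6·y_production = 21.5, 4·y_design + 6·y_production = 32.
Solving: y_design = 3.5, y_production = 3.
Reduced cost of radio spots: c₃ − yᵀa₃ = 10.5 − (3.5·1 + 3·4) = 10.5 − 15.5 = -5.

-5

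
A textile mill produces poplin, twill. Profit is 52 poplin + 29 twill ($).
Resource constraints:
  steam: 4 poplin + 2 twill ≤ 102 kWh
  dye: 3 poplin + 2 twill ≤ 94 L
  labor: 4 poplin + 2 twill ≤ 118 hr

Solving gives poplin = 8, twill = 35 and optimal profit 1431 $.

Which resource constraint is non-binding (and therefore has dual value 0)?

labor

steam: 102/102 (binding)
dye: 94/94 (binding)
labor: 102/118 (slack 16)
By complementary slackness, a constraint with positive slack has shadow price 0 → labor.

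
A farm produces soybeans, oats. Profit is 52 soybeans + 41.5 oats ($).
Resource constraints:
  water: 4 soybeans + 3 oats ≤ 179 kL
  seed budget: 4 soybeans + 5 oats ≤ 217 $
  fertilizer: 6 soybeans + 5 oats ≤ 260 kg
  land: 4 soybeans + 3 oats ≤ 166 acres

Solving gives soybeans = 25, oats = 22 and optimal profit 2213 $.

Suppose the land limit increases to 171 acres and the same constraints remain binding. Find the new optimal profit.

2240.5

Check each constraint at x*: water 166/179 (slack 13); seed budget 210/217 (slack 7); fertilizer 260/260 (tight); land 166/166 (tight).
By complementary slackness, y = 0 for the non-binding constraints.
From A_Bᵀ y = c: 6·y_fertilizer + 4·y_land = 52; 5·y_fertilizer + 3·y_land = 41.5.
→ y_fertilizer = 5 and y_land = 5.5.
Δz = y_land·Δb = 5.5 × (5) = 27.5, so new z* = 2213 + 27.5 = 2240.5.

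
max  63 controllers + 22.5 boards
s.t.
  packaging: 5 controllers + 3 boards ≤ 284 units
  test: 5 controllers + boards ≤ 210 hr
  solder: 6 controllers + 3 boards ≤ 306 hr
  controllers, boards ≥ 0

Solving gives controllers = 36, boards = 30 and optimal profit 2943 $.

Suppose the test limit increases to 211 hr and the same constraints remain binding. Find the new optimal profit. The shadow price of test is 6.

Δb = 1, so new z* = 2943 + (6)·(1) = 2943 + 6 = 2949.

2949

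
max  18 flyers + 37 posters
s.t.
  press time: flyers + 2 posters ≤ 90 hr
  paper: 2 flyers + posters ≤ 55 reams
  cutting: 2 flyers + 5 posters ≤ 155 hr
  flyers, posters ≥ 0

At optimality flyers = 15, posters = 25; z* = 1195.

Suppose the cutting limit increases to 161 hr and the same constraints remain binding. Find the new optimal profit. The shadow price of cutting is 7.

1237

Δb = 6, so new z* = 1195 + (7)·(6) = 1195 + 42 = 1237.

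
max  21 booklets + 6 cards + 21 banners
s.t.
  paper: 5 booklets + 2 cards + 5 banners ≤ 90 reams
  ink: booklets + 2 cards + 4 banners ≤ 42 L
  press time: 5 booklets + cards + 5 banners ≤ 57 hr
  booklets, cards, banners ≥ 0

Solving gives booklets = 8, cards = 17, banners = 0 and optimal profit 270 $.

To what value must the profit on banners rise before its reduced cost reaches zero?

At the optimum: paper uses 74 of 90 (slack = 16); ink uses 42 of 42 (binding); press time uses 57 of 57 (binding).
By complementary slackness, y = 0 for the non-binding constraint.
Dual feasibility on the basic columns requires 1·y_ink + 5·y_press time = 21, 2·y_ink + 1·y_press time = 6.
Solving: y_ink = 1, y_press time = 4.
banners enters the basis when its profit ≥ yᵀa₃ = 1·4 + 4·5 = 24.

24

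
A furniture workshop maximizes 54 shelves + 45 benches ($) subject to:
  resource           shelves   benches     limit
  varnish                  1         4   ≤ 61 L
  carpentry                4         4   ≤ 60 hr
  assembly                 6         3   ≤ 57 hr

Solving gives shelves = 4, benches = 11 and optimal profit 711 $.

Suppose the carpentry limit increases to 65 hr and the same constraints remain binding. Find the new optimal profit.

Check each constraint at x*: varnish 48/61 (slack 13); carpentry 60/60 (tight); assembly 57/57 (tight).
Since varnish is not tight, its dual is 0.
From A_Bᵀ y = c: 4·y_carpentry + 6·y_assembly = 54; 4·y_carpentry + 3·y_assembly = 45.
This yields shadow prices y_carpentry = 9, y_assembly = 3.
Δz = y_carpentry·Δb = 9 × (5) = 45, so new z* = 711 + 45 = 756.

756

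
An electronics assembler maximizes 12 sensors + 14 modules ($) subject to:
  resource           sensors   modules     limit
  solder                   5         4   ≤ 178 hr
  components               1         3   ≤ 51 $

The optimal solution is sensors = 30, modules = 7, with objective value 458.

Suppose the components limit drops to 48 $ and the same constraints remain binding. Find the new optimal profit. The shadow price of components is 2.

452

Δb = -3, so new z* = 458 + (2)·(-3) = 458 − 6 = 452.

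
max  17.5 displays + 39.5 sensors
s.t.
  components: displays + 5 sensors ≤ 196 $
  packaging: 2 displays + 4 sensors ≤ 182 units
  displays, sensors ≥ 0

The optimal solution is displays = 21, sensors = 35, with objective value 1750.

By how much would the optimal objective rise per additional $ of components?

Both components and packaging are binding at x*.
The binding rows give the dual system: 1·y_components + 2·y_packaging = 17.5 and 5·y_components + 4·y_packaging = 39.5.
This yields shadow prices y_components = 1.5, y_packaging = 8.
Shadow price of components = 1.5.

1.5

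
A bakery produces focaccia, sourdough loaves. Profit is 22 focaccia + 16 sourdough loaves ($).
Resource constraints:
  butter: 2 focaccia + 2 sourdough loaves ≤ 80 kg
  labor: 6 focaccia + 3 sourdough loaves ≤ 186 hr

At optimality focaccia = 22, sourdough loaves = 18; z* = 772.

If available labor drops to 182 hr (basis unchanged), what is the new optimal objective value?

At the optimum: butter uses 80 of 80 (binding); labor uses 186 of 186 (binding).
Dual feasibility on the basic columns requires 2·y_butter + 6·y_labor = 22, 2·y_butter + 3·y_labor = 16.
This yields shadow prices y_butter = 5, y_labor = 2.
Δz = y_labor·Δb = 2 × (-4) = -8, so new z* = 772 − 8 = 764.

764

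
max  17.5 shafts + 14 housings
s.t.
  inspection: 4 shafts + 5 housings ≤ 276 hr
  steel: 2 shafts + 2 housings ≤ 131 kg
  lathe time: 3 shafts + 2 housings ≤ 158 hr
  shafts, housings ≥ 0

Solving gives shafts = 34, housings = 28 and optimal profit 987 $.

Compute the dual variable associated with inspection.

1

Binding: inspection and lathe time. Non-binding: steel (7 unused).
By complementary slackness, y = 0 for the non-binding constraint.
The binding rows give the dual system: 4·y_inspection + 3·y_lathe time = 17.5 and 5·y_inspection + 2·y_lathe time = 14.
Solving: y_inspection = 1, y_lathe time = 4.5.
Shadow price of inspection = 1.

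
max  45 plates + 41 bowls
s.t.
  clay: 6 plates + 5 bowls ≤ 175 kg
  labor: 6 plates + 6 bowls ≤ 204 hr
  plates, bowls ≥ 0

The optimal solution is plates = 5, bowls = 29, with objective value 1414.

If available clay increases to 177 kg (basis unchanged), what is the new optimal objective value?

Both clay and labor are binding at x*.
Dual feasibility on the basic columns requires 6·y_clay + 6·y_labor = 45, 5·y_clay + 6·y_labor = 41.
Solving: y_clay = 4, y_labor = 3.5.
Δz = y_clay·Δb = 4 × (2) = 8, so new z* = 1414 + 8 = 1422.

1422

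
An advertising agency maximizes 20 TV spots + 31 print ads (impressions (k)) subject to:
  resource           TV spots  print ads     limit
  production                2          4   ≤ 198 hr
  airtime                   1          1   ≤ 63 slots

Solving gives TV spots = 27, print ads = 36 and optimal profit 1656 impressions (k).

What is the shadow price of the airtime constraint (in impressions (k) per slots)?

9

Both production and airtime are binding at x*.
The binding rows give the dual system: 2·y_production + 1·y_airtime = 20 and 4·y_production + 1·y_airtime = 31.
→ y_production = 5.5 and y_airtime = 9.
Shadow price of airtime = 9.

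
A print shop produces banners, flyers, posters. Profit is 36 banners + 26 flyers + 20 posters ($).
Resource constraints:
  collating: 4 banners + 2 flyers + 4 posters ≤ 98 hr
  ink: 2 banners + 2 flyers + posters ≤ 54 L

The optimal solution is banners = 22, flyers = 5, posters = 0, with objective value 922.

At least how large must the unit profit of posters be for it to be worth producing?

Both collating and ink are binding at x*.
From A_Bᵀ y = c: 4·y_collating + 2·y_ink = 36; 2·y_collating + 2·y_ink = 26.
→ y_collating = 5 and y_ink = 8.
posters enters the basis when its profit ≥ yᵀa₃ = 5·4 + 8·1 = 28.

28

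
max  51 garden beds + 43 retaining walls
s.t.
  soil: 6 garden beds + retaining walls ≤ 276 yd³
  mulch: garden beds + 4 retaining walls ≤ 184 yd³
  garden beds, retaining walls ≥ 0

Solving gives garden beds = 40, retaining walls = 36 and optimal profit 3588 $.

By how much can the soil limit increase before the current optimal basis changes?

828

Binding constraints: soil, mulch. The basis is B = [[6,1],[1,4]] with det 23.
Per unit increase in soil, x* moves by d = (0.1739, -0.0435).
The basis stays optimal until retaining walls reaches 0; allowable increase = 828 yd³.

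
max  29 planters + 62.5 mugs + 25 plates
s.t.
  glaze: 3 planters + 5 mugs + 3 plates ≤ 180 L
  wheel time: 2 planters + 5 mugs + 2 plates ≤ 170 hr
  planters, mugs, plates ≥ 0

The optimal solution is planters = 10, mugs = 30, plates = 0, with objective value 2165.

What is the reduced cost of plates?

-4

Both glaze and wheel time are binding at x*.
Dual feasibility on the basic columns requires 3·y_glaze + 2·y_wheel time = 29, 5·y_glaze + 5·y_wheel time = 62.5.
Solving: y_glaze = 4, y_wheel time = 8.5.
Reduced cost of plates: c₃ − yᵀa₃ = 25 − (4·3 + 8.5·2) = 25 − 29 = -4.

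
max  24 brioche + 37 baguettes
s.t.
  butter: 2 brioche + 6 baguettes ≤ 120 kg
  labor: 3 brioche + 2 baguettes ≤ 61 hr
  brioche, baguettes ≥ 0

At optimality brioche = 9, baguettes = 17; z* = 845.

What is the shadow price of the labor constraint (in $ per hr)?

Both butter and labor are binding at x*.
Dual feasibility on the basic columns requires 2·y_butter + 3·y_labor = 24, 6·y_butter + 2·y_labor = 37.
→ y_butter = 4.5 and y_labor = 5.
Shadow price of labor = 5.

5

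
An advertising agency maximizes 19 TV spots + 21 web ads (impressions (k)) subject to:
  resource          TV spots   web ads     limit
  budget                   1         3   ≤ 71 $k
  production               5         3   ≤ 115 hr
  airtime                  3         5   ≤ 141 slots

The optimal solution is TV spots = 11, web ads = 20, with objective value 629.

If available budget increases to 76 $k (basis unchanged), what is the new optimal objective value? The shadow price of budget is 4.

649

Δb = 5, so new z* = 629 + (4)·(5) = 629 + 20 = 649.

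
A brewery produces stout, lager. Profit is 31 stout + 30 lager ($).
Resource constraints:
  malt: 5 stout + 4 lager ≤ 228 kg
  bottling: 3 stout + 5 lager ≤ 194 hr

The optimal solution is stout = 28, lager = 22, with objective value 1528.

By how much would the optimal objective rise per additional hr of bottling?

2

Both malt and bottling are binding at x*.
Dual feasibility on the basic columns requires 5·y_malt + 3·y_bottling = 31, 4·y_malt + 5·y_bottling = 30.
This yields shadow prices y_malt = 5, y_bottling = 2.
Shadow price of bottling = 2.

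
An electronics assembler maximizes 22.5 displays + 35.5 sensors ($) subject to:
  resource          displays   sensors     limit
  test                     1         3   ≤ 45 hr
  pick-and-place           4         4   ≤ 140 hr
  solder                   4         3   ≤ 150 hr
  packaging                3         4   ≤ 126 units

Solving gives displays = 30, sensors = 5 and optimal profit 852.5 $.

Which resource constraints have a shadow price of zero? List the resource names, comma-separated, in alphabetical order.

test: 45/45 (binding)
pick-and-place: 140/140 (binding)
solder: 135/150 (slack 15)
packaging: 110/126 (slack 16)
By complementary slackness, a constraint with positive slack has shadow price 0 → packaging, solder.

packaging, solder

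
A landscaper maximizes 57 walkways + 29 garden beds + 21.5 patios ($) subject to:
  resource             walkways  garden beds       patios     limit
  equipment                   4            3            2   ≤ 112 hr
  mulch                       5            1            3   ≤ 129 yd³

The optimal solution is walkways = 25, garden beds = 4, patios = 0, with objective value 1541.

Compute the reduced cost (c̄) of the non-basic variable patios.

-9.5

At the optimum: equipment uses 112 of 112 (binding); mulch uses 129 of 129 (binding).
Dual feasibility on the basic columns requires 4·y_equipment + 5·y_mulch = 57, 3·y_equipment + 1·y_mulch = 29.
This yields shadow prices y_equipment = 8, y_mulch = 5.
Reduced cost of patios: c₃ − yᵀa₃ = 21.5 − (8·2 + 5·3) = 21.5 − 31 = -9.5.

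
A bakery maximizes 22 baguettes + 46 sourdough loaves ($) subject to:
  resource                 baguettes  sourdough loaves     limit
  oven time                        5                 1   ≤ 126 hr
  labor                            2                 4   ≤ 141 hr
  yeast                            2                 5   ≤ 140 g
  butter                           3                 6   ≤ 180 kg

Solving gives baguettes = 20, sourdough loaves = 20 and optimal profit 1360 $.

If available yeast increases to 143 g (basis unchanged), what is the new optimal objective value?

Check each constraint at x*: oven time 120/126 (slack 6); labor 120/141 (slack 21); yeast 140/140 (tight); butter 180/180 (tight).
Slack constraints have shadow price 0 (complementary slackness).
The binding rows give the dual system: 2·y_yeast + 3·y_butter = 22 and 5·y_yeast + 6·y_butter = 46.
This yields shadow prices y_yeast = 2, y_butter = 6.
Δz = y_yeast·Δb = 2 × (3) = 6, so new z* = 1360 + 6 = 1366.

1366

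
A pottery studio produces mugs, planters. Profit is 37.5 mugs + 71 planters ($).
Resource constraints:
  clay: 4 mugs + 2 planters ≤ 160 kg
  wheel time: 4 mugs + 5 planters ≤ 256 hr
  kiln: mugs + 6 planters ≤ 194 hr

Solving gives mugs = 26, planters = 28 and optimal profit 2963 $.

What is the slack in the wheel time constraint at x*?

wheel time used = 4·26 + 5·28 = 244; slack = 256 − 244 = 12.

12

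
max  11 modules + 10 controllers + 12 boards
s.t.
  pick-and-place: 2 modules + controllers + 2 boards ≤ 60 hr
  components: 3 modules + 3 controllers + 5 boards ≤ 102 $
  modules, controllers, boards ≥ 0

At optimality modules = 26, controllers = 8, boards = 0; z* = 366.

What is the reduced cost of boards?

Check each constraint at x*: pick-and-place 60/60 (tight); components 102/102 (tight).
Dual feasibility on the basic columns requires 2·y_pick-and-place + 3·y_components = 11, 1·y_pick-and-place + 3·y_components = 10.
→ y_pick-and-place = 1 and y_components = 3.
Reduced cost of boards: c₃ − yᵀa₃ = 12 − (1·2 + 3·5) = 12 − 17 = -5.

-5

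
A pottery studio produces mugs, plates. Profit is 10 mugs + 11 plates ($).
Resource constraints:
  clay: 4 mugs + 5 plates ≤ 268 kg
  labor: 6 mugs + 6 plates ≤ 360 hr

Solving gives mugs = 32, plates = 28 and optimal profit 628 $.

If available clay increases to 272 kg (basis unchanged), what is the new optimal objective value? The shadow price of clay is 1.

Δb = 4, so new z* = 628 + (1)·(4) = 628 + 4 = 632.

632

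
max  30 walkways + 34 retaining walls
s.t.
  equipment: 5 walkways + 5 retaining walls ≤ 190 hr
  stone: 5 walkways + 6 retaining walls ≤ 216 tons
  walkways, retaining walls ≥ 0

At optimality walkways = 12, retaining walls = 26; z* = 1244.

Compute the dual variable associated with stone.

At the optimum: equipment uses 190 of 190 (binding); stone uses 216 of 216 (binding).
Dual feasibility on the basic columns requires 5·y_equipment + 5·y_stone = 30, 5·y_equipment + 6·y_stone = 34.
Solving: y_equipment = 2, y_stone = 4.
Shadow price of stone = 4.

4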